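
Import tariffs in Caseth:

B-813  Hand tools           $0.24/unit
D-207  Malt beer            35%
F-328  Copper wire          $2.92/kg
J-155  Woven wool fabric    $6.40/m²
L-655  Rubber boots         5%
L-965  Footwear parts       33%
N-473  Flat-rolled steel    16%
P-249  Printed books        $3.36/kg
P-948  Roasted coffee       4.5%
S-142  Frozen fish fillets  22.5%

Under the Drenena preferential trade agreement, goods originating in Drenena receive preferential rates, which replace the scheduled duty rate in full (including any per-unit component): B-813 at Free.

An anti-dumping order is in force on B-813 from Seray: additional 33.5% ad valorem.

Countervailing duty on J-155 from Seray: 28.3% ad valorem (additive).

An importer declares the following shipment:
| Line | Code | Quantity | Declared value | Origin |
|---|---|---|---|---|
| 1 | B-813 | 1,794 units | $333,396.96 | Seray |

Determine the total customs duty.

Line 1 (B-813, Seray, 1,794 units, $333,396.96):
Base rate for B-813 is $0.24/unit.
B-813 has an FTA preferential rate, but origin Seray is not Drenena; base rate stands.
Additional duty on B-813 from Seray: +33.5% ad valorem. Applied ad valorem rate = 33.5%.
Duty = $333,396.96 × 33.5% + 1,794 × $0.24 = $112,118.54.

$112,118.54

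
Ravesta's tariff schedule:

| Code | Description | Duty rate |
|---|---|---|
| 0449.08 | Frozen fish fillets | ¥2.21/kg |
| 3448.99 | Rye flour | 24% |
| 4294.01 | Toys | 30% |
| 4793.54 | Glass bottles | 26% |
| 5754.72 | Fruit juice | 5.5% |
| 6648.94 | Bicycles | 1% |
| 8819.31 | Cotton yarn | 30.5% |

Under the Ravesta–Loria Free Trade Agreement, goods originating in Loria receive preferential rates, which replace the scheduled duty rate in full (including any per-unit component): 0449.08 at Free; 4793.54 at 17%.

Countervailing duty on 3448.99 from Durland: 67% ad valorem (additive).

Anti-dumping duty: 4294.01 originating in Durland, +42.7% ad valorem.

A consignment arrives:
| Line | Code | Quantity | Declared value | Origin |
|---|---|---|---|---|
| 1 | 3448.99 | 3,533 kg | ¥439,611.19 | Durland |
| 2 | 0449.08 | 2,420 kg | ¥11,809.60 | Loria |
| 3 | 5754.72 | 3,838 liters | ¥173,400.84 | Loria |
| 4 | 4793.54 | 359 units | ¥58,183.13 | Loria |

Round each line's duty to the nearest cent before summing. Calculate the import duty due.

Line 1 (3448.99, Durland, 3,533 kg, ¥439,611.19):
Base rate for 3448.99 is 24%.
Additional duty on 3448.99 from Durland: +67%. Applied ad valorem rate: 24% + 67% = 91%.
Duty = ¥439,611.19 × 91% = ¥400,046.18.
Line 2 (0449.08, Loria, 2,420 kg, ¥11,809.60):
Base rate for 0449.08 is ¥2.21/kg.
Origin Loria qualifies under the Ravesta–Loria agreement and 0449.08 is covered: preferential rate Free applies instead.
Duty = ¥11,809.60 × 0% = ¥0.00.
Line 3 (5754.72, Loria, 3,838 liters, ¥173,400.84):
Base rate for 5754.72 is 5.5%.
Origin Loria is the FTA partner but 5754.72 is not on the preference list; base rate stands.
Duty = ¥173,400.84 × 5.5% = ¥9,537.05.
Line 4 (4793.54, Loria, 359 units, ¥58,183.13):
Base rate for 4793.54 is 26%.
Origin Loria qualifies under the Ravesta–Loria agreement and 4793.54 is covered: preferential rate 17% applies instead.
Duty = ¥58,183.13 × 17% = ¥9,891.13.
Total = ¥400,046.18 + ¥0.00 + ¥9,537.05 + ¥9,891.13 = ¥419,474.36.

¥419,474.36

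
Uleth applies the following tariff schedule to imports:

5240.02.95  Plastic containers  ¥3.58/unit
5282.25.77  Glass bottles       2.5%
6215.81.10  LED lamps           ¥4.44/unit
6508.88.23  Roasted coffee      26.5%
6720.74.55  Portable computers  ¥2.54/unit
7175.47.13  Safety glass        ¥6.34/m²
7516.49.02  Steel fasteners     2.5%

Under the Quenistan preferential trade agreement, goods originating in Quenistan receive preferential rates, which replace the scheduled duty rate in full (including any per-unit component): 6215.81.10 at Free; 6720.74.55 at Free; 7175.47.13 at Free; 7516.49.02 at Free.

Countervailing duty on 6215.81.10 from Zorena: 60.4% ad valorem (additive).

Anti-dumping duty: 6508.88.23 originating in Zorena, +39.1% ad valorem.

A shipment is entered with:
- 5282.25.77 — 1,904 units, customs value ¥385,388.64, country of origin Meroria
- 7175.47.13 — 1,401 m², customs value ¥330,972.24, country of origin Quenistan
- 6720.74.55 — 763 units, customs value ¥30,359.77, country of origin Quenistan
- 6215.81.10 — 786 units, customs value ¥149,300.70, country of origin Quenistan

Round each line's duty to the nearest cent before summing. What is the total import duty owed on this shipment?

¥9,634.72

Line 1 (5282.25.77, Meroria, 1,904 units, ¥385,388.64):
Base rate for 5282.25.77 is 2.5%.
Duty = ¥385,388.64 × 2.5% = ¥9,634.72.
Line 2 (7175.47.13, Quenistan, 1,401 m², ¥330,972.24):
Base rate for 7175.47.13 is ¥6.34/m².
Origin Quenistan qualifies under the Uleth–Quenistan agreement and 7175.47.13 is covered: preferential rate Free applies instead.
Duty = ¥330,972.24 × 0% = ¥0.00.
Line 3 (6720.74.55, Quenistan, 763 units, ¥30,359.77):
Base rate for 6720.74.55 is ¥2.54/unit.
Origin Quenistan qualifies under the Uleth–Quenistan agreement and 6720.74.55 is covered: preferential rate Free applies instead.
Duty = ¥30,359.77 × 0% = ¥0.00.
Line 4 (6215.81.10, Quenistan, 786 units, ¥149,300.70):
Base rate for 6215.81.10 is ¥4.44/unit.
Origin Quenistan qualifies under the Uleth–Quenistan agreement and 6215.81.10 is covered: preferential rate Free applies instead.
The additional-duty order on 6215.81.10 targets Zorena, not Quenistan; it does not apply.
Duty = ¥149,300.70 × 0% = ¥0.00.
Total = ¥9,634.72 + ¥0.00 + ¥0.00 + ¥0.00 = ¥9,634.72.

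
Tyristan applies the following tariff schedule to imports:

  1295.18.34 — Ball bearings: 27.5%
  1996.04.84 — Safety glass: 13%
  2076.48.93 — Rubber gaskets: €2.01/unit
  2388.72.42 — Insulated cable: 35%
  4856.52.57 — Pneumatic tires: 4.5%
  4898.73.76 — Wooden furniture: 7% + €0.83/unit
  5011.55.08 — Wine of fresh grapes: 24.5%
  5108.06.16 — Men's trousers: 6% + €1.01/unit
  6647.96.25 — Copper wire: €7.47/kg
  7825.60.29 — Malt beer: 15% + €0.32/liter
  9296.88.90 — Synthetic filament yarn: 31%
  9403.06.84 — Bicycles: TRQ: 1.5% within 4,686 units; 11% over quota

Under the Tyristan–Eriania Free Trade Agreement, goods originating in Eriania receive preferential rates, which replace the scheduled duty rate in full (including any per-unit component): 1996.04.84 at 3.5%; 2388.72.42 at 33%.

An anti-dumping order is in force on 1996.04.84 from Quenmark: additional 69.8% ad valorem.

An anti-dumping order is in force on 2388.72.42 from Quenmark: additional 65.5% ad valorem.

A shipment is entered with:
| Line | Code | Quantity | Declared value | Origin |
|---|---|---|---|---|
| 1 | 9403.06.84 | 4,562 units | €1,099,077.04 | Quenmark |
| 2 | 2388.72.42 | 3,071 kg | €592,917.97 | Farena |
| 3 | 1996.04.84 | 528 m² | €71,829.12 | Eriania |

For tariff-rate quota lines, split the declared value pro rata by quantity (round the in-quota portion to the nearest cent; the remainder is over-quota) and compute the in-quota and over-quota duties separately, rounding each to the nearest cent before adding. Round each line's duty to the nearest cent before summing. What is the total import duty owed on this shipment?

€226,521.47

Line 1 (9403.06.84, Quenmark, 4,562 units, €1,099,077.04):
Code 9403.06.84 is under a tariff-rate quota (threshold 4,686 units). Quantity 4,562 units is within the quota, so the in-quota rate 1.5% applies to the full value.
Duty = €1,099,077.04 × 1.5% = €16,486.16.
Line 2 (2388.72.42, Farena, 3,071 kg, €592,917.97):
Base rate for 2388.72.42 is 35%.
2388.72.42 has an FTA preferential rate, but origin Farena is not Eriania; base rate stands.
The additional-duty order on 2388.72.42 targets Quenmark, not Farena; it does not apply.
Duty = €592,917.97 × 35% = €207,521.29.
Line 3 (1996.04.84, Eriania, 528 m², €71,829.12):
Base rate for 1996.04.84 is 13%.
Origin Eriania qualifies under the Tyristan–Eriania agreement and 1996.04.84 is covered: preferential rate 3.5% applies instead.
The additional-duty order on 1996.04.84 targets Quenmark, not Eriania; it does not apply.
Duty = €71,829.12 × 3.5% = €2,514.02.
Total = €16,486.16 + €207,521.29 + €2,514.02 = €226,521.47.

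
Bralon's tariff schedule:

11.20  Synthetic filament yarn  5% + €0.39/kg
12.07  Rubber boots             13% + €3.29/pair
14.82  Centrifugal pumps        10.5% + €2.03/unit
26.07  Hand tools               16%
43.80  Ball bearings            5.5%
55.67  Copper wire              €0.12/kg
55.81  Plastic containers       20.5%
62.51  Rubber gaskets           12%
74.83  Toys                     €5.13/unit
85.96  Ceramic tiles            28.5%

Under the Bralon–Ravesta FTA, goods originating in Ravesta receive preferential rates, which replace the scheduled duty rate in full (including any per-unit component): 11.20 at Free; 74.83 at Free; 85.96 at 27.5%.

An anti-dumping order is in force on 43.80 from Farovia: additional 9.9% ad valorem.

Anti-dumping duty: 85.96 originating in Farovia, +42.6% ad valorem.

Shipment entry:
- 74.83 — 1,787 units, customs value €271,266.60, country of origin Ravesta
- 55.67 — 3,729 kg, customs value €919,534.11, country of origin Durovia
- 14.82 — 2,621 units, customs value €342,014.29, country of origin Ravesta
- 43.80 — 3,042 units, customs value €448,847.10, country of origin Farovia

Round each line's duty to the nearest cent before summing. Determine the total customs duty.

Line 1 (74.83, Ravesta, 1,787 units, €271,266.60):
Base rate for 74.83 is €5.13/unit.
Origin Ravesta qualifies under the Bralon–Ravesta agreement and 74.83 is covered: preferential rate Free applies instead.
Duty = €271,266.60 × 0% = €0.00.
Line 2 (55.67, Durovia, 3,729 kg, €919,534.11):
Base rate for 55.67 is €0.12/kg.
Duty = 3,729 × €0.12 = €447.48.
Line 3 (14.82, Ravesta, 2,621 units, €342,014.29):
Base rate for 14.82 is 10.5% + €2.03/unit.
Origin Ravesta is the FTA partner but 14.82 is not on the preference list; base rate stands.
Duty = €342,014.29 × 10.5% + 2,621 × €2.03 = €41,232.13.
Line 4 (43.80, Farovia, 3,042 units, €448,847.10):
Base rate for 43.80 is 5.5%.
Additional duty on 43.80 from Farovia: +9.9%. Applied ad valorem rate: 5.5% + 9.9% = 15.4%.
Duty = €448,847.10 × 15.4% = €69,122.45.
Total = €0.00 + €447.48 + €41,232.13 + €69,122.45 = €110,802.06.

€110,802.06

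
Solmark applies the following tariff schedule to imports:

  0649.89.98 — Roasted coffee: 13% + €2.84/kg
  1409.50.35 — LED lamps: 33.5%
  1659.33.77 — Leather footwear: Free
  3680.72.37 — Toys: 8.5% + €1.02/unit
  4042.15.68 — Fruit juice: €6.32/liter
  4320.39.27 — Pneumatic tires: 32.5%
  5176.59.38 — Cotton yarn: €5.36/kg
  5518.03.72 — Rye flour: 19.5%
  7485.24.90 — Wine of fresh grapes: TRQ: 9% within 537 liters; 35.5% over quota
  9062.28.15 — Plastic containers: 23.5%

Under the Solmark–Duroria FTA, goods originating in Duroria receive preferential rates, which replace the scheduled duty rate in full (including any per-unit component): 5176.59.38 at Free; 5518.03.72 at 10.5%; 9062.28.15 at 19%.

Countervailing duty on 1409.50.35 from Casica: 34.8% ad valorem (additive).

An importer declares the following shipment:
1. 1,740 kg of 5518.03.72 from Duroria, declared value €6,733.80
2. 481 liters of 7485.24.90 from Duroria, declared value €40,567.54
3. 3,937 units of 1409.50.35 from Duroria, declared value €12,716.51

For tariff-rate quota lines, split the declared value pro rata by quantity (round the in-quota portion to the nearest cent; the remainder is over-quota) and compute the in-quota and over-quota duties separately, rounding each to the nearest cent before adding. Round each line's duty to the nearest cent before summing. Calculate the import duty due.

Line 1 (5518.03.72, Duroria, 1,740 kg, €6,733.80):
Base rate for 5518.03.72 is 19.5%.
Origin Duroria qualifies under the Solmark–Duroria agreement and 5518.03.72 is covered: preferential rate 10.5% applies instead.
Duty = €6,733.80 × 10.5% = €707.05.
Line 2 (7485.24.90, Duroria, 481 liters, €40,567.54):
Code 7485.24.90 is under a tariff-rate quota (threshold 537 liters). Quantity 481 liters is within the quota, so the in-quota rate 9% applies to the full value.
Duty = €40,567.54 × 9% = €3,651.08.
Line 3 (1409.50.35, Duroria, 3,937 units, €12,716.51):
Base rate for 1409.50.35 is 33.5%.
Origin Duroria is the FTA partner but 1409.50.35 is not on the preference list; base rate stands.
The additional-duty order on 1409.50.35 targets Casica, not Duroria; it does not apply.
Duty = €12,716.51 × 33.5% = €4,260.03.
Total = €707.05 + €3,651.08 + €4,260.03 = €8,618.16.

€8,618.16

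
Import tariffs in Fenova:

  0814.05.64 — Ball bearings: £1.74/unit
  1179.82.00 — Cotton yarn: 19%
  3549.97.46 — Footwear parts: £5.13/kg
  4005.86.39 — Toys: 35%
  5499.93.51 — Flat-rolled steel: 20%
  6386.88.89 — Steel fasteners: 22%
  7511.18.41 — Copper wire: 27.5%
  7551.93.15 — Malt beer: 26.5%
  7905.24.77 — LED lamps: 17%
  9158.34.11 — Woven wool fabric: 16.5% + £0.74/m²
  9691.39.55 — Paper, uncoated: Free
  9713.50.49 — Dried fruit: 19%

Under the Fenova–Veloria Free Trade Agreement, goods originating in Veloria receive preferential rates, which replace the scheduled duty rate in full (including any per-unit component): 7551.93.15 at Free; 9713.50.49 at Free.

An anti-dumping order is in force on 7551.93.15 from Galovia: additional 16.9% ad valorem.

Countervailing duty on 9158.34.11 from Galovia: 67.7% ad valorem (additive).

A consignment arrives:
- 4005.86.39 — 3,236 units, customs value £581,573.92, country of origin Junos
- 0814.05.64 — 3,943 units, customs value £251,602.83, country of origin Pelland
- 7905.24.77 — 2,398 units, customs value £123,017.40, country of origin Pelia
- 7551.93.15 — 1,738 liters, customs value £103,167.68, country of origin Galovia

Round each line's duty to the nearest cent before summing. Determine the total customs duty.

£276,099.42

Line 1 (4005.86.39, Junos, 3,236 units, £581,573.92):
Base rate for 4005.86.39 is 35%.
Duty = £581,573.92 × 35% = £203,550.87.
Line 2 (0814.05.64, Pelland, 3,943 units, £251,602.83):
Base rate for 0814.05.64 is £1.74/unit.
Duty = 3,943 × £1.74 = £6,860.82.
Line 3 (7905.24.77, Pelia, 2,398 units, £123,017.40):
Base rate for 7905.24.77 is 17%.
Duty = £123,017.40 × 17% = £20,912.96.
Line 4 (7551.93.15, Galovia, 1,738 liters, £103,167.68):
Base rate for 7551.93.15 is 26.5%.
7551.93.15 has an FTA preferential rate, but origin Galovia is not Veloria; base rate stands.
Additional duty on 7551.93.15 from Galovia: +16.9%. Applied ad valorem rate: 26.5% + 16.9% = 43.4%.
Duty = £103,167.68 × 43.4% = £44,774.77.
Total = £203,550.87 + £6,860.82 + £20,912.96 + £44,774.77 = £276,099.42.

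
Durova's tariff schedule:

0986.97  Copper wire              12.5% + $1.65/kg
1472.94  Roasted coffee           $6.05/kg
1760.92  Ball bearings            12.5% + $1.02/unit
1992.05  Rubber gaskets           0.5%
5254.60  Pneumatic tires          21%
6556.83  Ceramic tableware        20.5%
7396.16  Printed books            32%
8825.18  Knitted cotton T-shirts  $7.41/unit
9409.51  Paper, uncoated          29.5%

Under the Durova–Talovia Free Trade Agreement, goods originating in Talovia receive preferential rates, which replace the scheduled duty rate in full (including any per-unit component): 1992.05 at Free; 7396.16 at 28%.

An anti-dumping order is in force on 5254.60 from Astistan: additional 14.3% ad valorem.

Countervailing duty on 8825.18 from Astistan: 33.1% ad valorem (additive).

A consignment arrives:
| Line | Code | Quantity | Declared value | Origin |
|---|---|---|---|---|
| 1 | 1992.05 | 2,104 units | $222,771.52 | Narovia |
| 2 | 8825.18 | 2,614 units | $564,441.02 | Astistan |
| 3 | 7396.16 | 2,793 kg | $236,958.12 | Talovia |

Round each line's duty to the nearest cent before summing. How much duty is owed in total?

Line 1 (1992.05, Narovia, 2,104 units, $222,771.52):
Base rate for 1992.05 is 0.5%.
1992.05 has an FTA preferential rate, but origin Narovia is not Talovia; base rate stands.
Duty = $222,771.52 × 0.5% = $1,113.86.
Line 2 (8825.18, Astistan, 2,614 units, $564,441.02):
Base rate for 8825.18 is $7.41/unit.
Additional duty on 8825.18 from Astistan: +33.1% ad valorem. Applied ad valorem rate = 33.1%.
Duty = $564,441.02 × 33.1% + 2,614 × $7.41 = $206,199.72.
Line 3 (7396.16, Talovia, 2,793 kg, $236,958.12):
Base rate for 7396.16 is 32%.
Origin Talovia qualifies under the Durova–Talovia agreement and 7396.16 is covered: preferential rate 28% applies instead.
Duty = $236,958.12 × 28% = $66,348.27.
Total = $1,113.86 + $206,199.72 + $66,348.27 = $273,661.85.

$273,661.85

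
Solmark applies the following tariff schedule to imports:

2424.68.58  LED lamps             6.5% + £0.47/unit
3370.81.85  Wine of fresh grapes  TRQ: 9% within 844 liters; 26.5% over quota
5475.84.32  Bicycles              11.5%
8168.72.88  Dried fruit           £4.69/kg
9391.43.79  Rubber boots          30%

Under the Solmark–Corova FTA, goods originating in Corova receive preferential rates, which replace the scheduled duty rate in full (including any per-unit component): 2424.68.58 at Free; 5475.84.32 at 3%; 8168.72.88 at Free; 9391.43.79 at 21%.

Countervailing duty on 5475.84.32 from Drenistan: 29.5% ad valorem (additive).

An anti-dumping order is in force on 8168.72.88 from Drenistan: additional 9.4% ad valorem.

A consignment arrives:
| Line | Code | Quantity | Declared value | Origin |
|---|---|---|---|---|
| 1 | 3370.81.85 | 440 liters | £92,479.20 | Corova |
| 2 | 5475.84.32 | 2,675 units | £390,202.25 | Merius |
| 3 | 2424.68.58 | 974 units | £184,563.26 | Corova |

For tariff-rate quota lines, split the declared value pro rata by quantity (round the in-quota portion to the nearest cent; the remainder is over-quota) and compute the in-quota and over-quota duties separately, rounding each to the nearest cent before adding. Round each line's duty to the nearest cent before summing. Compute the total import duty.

£53,196.39

Line 1 (3370.81.85, Corova, 440 liters, £92,479.20):
Code 3370.81.85 is under a tariff-rate quota (threshold 844 liters). Quantity 440 liters is within the quota, so the in-quota rate 9% applies to the full value.
Duty = £92,479.20 × 9% = £8,323.13.
Line 2 (5475.84.32, Merius, 2,675 units, £390,202.25):
Base rate for 5475.84.32 is 11.5%.
5475.84.32 has an FTA preferential rate, but origin Merius is not Corova; base rate stands.
The additional-duty order on 5475.84.32 targets Drenistan, not Merius; it does not apply.
Duty = £390,202.25 × 11.5% = £44,873.26.
Line 3 (2424.68.58, Corova, 974 units, £184,563.26):
Base rate for 2424.68.58 is 6.5% + £0.47/unit.
Origin Corova qualifies under the Solmark–Corova agreement and 2424.68.58 is covered: preferential rate Free applies instead.
Duty = £184,563.26 × 0% = £0.00.
Total = £8,323.13 + £44,873.26 + £0.00 = £53,196.39.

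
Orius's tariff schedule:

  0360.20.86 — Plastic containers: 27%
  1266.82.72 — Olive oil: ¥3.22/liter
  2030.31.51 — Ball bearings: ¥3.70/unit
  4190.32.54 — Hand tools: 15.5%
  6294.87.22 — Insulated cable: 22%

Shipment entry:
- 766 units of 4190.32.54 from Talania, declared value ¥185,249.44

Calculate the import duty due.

¥28,713.66

Line 1 (4190.32.54, Talania, 766 units, ¥185,249.44):
Base rate for 4190.32.54 is 15.5%.
Duty = ¥185,249.44 × 15.5% = ¥28,713.66.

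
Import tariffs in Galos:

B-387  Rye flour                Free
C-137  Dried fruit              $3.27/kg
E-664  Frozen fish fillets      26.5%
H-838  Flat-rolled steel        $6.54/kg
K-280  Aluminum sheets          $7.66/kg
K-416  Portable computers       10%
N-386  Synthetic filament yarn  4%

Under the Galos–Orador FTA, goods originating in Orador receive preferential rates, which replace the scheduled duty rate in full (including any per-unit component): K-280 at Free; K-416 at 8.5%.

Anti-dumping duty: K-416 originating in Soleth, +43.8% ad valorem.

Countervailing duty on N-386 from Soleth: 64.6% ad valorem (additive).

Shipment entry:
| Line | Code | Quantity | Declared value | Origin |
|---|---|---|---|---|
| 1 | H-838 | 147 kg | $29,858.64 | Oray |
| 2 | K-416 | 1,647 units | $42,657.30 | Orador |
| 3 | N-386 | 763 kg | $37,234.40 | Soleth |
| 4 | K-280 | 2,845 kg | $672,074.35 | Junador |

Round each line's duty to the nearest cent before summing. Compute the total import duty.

Line 1 (H-838, Oray, 147 kg, $29,858.64):
Base rate for H-838 is $6.54/kg.
Duty = 147 × $6.54 = $961.38.
Line 2 (K-416, Orador, 1,647 units, $42,657.30):
Base rate for K-416 is 10%.
Origin Orador qualifies under the Galos–Orador agreement and K-416 is covered: preferential rate 8.5% applies instead.
The additional-duty order on K-416 targets Soleth, not Orador; it does not apply.
Duty = $42,657.30 × 8.5% = $3,625.87.
Line 3 (N-386, Soleth, 763 kg, $37,234.40):
Base rate for N-386 is 4%.
Additional duty on N-386 from Soleth: +64.6%. Applied ad valorem rate: 4% + 64.6% = 68.6%.
Duty = $37,234.40 × 68.6% = $25,542.80.
Line 4 (K-280, Junador, 2,845 kg, $672,074.35):
Base rate for K-280 is $7.66/kg.
K-280 has an FTA preferential rate, but origin Junador is not Orador; base rate stands.
Duty = 2,845 × $7.66 = $21,792.70.
Total = $961.38 + $3,625.87 + $25,542.80 + $21,792.70 = $51,922.75.

$51,922.75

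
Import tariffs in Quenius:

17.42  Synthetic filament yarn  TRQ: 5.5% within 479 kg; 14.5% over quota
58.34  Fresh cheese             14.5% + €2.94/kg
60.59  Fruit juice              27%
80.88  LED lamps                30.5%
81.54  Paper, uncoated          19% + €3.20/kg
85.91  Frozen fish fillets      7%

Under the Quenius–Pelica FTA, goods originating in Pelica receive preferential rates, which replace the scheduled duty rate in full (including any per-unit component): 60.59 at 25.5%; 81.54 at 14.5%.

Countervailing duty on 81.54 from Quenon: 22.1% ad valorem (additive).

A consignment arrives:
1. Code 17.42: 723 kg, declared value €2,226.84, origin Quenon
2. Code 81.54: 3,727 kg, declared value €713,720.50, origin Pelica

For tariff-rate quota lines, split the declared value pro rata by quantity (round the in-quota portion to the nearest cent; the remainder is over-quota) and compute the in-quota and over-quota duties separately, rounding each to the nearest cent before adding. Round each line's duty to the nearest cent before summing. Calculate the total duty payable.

€103,679.58

Line 1 (17.42, Quenon, 723 kg, €2,226.84):
Code 17.42 is under a tariff-rate quota (threshold 479 kg). In-quota: 479 kg at 5.5%; over-quota: 244 kg at 14.5%.
Pro-rata value split: in-quota = €2,226.84 × 479/723 = €1,475.32; over-quota = €2,226.84 − €1,475.32 = €751.52.
In-quota duty = €1,475.32 × 5.5% = €81.14. Over-quota duty = €751.52 × 14.5% = €108.97.
Line duty = €81.14 + €108.97 = €190.11.
Line 2 (81.54, Pelica, 3,727 kg, €713,720.50):
Base rate for 81.54 is 19% + €3.20/kg.
Origin Pelica qualifies under the Quenius–Pelica agreement and 81.54 is covered: preferential rate 14.5% applies instead.
The additional-duty order on 81.54 targets Quenon, not Pelica; it does not apply.
Duty = €713,720.50 × 14.5% = €103,489.47.
Total = €190.11 + €103,489.47 = €103,679.58.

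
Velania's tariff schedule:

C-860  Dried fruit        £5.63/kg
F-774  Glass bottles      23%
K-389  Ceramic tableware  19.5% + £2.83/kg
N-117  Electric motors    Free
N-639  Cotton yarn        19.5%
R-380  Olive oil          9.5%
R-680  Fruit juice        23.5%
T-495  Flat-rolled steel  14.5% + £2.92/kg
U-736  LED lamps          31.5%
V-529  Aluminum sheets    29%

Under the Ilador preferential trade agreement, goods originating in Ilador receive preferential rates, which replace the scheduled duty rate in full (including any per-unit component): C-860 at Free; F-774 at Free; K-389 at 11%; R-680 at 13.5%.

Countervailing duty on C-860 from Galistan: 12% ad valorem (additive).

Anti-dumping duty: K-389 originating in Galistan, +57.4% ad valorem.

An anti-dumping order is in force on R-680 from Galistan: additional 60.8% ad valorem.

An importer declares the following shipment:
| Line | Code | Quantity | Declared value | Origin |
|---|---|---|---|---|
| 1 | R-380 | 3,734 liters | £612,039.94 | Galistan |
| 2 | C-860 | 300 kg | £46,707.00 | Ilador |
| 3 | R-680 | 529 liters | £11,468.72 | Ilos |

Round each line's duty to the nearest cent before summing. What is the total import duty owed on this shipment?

Line 1 (R-380, Galistan, 3,734 liters, £612,039.94):
Base rate for R-380 is 9.5%.
Duty = £612,039.94 × 9.5% = £58,143.79.
Line 2 (C-860, Ilador, 300 kg, £46,707.00):
Base rate for C-860 is £5.63/kg.
Origin Ilador qualifies under the Velania–Ilador agreement and C-860 is covered: preferential rate Free applies instead.
The additional-duty order on C-860 targets Galistan, not Ilador; it does not apply.
Duty = £46,707.00 × 0% = £0.00.
Line 3 (R-680, Ilos, 529 liters, £11,468.72):
Base rate for R-680 is 23.5%.
R-680 has an FTA preferential rate, but origin Ilos is not Ilador; base rate stands.
The additional-duty order on R-680 targets Galistan, not Ilos; it does not apply.
Duty = £11,468.72 × 23.5% = £2,695.15.
Total = £58,143.79 + £0.00 + £2,695.15 = £60,838.94.

£60,838.94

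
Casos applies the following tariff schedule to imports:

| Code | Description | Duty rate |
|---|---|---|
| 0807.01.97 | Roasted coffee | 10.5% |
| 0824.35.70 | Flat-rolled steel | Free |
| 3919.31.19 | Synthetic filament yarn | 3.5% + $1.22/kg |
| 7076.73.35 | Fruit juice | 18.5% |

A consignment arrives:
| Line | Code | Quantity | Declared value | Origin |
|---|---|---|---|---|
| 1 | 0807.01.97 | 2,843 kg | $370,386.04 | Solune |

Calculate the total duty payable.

$38,890.53

Line 1 (0807.01.97, Solune, 2,843 kg, $370,386.04):
Base rate for 0807.01.97 is 10.5%.
Duty = $370,386.04 × 10.5% = $38,890.53.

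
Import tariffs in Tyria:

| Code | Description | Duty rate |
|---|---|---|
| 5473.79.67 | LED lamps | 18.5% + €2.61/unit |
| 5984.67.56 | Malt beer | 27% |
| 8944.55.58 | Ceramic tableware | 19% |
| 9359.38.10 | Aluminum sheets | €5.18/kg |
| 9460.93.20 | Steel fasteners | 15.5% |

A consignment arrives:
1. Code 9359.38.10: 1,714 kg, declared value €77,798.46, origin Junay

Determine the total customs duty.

Line 1 (9359.38.10, Junay, 1,714 kg, €77,798.46):
Base rate for 9359.38.10 is €5.18/kg.
Duty = 1,714 × €5.18 = €8,878.52.

€8,878.52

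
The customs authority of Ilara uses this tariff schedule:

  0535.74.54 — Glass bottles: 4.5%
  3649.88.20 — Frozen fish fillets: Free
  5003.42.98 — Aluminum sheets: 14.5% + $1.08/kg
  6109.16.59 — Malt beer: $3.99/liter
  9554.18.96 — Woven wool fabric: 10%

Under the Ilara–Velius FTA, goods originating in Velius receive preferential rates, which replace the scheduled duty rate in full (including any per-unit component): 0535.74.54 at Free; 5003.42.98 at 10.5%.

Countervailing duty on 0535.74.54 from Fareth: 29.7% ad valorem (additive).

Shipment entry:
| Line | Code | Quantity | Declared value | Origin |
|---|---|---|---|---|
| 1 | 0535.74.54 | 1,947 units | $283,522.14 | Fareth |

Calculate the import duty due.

$96,964.57

Line 1 (0535.74.54, Fareth, 1,947 units, $283,522.14):
Base rate for 0535.74.54 is 4.5%.
0535.74.54 has an FTA preferential rate, but origin Fareth is not Velius; base rate stands.
Additional duty on 0535.74.54 from Fareth: +29.7%. Applied ad valorem rate: 4.5% + 29.7% = 34.2%.
Duty = $283,522.14 × 34.2% = $96,964.57.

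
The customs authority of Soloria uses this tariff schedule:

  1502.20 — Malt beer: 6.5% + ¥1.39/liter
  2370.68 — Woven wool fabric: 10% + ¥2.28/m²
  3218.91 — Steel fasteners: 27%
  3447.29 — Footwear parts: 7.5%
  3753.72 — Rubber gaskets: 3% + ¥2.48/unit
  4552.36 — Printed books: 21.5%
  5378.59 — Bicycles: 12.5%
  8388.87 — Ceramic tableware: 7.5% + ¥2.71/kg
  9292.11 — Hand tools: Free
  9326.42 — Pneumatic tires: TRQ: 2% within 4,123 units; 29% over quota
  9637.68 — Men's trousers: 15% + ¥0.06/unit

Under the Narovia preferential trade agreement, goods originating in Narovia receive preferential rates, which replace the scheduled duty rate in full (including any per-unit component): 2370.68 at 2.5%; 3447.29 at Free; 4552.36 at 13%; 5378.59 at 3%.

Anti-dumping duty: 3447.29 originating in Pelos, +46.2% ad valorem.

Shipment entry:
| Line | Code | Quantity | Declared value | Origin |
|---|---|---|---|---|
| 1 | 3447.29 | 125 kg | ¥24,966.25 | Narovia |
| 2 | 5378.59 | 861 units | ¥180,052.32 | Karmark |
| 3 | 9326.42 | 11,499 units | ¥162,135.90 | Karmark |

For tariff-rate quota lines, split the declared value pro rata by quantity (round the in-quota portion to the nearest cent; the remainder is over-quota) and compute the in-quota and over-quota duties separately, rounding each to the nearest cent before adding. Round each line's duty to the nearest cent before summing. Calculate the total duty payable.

¥53,829.69

Line 1 (3447.29, Narovia, 125 kg, ¥24,966.25):
Base rate for 3447.29 is 7.5%.
Origin Narovia qualifies under the Soloria–Narovia agreement and 3447.29 is covered: preferential rate Free applies instead.
The additional-duty order on 3447.29 targets Pelos, not Narovia; it does not apply.
Duty = ¥24,966.25 × 0% = ¥0.00.
Line 2 (5378.59, Karmark, 861 units, ¥180,052.32):
Base rate for 5378.59 is 12.5%.
5378.59 has an FTA preferential rate, but origin Karmark is not Narovia; base rate stands.
Duty = ¥180,052.32 × 12.5% = ¥22,506.54.
Line 3 (9326.42, Karmark, 11,499 units, ¥162,135.90):
Code 9326.42 is under a tariff-rate quota (threshold 4,123 units). In-quota: 4,123 units at 2%; over-quota: 7,376 units at 29%.
Pro-rata value split: in-quota = ¥162,135.90 × 4,123/11,499 = ¥58,134.30; over-quota = ¥162,135.90 − ¥58,134.30 = ¥104,001.60.
In-quota duty = ¥58,134.30 × 2% = ¥1,162.69. Over-quota duty = ¥104,001.60 × 29% = ¥30,160.46.
Line duty = ¥1,162.69 + ¥30,160.46 = ¥31,323.15.
Total = ¥0.00 + ¥22,506.54 + ¥31,323.15 = ¥53,829.69.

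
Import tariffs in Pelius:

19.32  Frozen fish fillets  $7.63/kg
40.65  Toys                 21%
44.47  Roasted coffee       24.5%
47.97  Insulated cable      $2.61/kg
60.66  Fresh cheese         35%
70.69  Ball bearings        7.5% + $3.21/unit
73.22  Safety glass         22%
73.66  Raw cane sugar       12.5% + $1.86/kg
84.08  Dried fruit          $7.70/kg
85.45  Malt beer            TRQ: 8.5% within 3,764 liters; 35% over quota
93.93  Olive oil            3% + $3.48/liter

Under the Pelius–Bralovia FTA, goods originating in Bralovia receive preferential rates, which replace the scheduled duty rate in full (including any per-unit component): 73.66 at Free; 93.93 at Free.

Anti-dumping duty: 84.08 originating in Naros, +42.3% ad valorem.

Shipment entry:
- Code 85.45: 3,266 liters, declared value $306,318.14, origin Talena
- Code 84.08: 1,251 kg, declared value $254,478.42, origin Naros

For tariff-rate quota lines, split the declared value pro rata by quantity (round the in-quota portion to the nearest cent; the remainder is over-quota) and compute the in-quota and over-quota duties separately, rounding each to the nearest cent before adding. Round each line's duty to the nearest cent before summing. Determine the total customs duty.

$143,314.11

Line 1 (85.45, Talena, 3,266 liters, $306,318.14):
Code 85.45 is under a tariff-rate quota (threshold 3,764 liters). Quantity 3,266 liters is within the quota, so the in-quota rate 8.5% applies to the full value.
Duty = $306,318.14 × 8.5% = $26,037.04.
Line 2 (84.08, Naros, 1,251 kg, $254,478.42):
Base rate for 84.08 is $7.70/kg.
Additional duty on 84.08 from Naros: +42.3% ad valorem. Applied ad valorem rate = 42.3%.
Duty = $254,478.42 × 42.3% + 1,251 × $7.70 = $117,277.07.
Total = $26,037.04 + $117,277.07 = $143,314.11.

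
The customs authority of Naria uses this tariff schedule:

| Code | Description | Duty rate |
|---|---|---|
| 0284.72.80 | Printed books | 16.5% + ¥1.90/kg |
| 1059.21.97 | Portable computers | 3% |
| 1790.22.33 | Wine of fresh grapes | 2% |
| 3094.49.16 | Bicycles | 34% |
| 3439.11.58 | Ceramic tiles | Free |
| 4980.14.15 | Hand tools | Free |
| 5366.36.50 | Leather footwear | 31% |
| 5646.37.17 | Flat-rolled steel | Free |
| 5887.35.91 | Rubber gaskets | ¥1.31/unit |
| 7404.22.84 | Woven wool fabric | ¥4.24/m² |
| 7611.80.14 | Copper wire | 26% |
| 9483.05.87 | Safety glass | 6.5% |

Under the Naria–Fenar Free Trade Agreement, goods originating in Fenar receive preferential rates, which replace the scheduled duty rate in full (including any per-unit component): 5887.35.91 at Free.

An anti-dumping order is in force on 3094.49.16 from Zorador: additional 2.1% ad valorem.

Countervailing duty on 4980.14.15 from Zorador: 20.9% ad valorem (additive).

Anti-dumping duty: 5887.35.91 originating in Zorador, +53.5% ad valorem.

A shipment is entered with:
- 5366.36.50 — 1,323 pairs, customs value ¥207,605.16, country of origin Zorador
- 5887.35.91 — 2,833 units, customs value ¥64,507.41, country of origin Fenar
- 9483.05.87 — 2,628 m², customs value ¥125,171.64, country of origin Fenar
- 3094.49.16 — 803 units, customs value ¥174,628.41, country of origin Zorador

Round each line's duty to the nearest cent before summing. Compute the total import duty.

Line 1 (5366.36.50, Zorador, 1,323 pairs, ¥207,605.16):
Base rate for 5366.36.50 is 31%.
Duty = ¥207,605.16 × 31% = ¥64,357.60.
Line 2 (5887.35.91, Fenar, 2,833 units, ¥64,507.41):
Base rate for 5887.35.91 is ¥1.31/unit.
Origin Fenar qualifies under the Naria–Fenar agreement and 5887.35.91 is covered: preferential rate Free applies instead.
The additional-duty order on 5887.35.91 targets Zorador, not Fenar; it does not apply.
Duty = ¥64,507.41 × 0% = ¥0.00.
Line 3 (9483.05.87, Fenar, 2,628 m², ¥125,171.64):
Base rate for 9483.05.87 is 6.5%.
Origin Fenar is the FTA partner but 9483.05.87 is not on the preference list; base rate stands.
Duty = ¥125,171.64 × 6.5% = ¥8,136.16.
Line 4 (3094.49.16, Zorador, 803 units, ¥174,628.41):
Base rate for 3094.49.16 is 34%.
Additional duty on 3094.49.16 from Zorador: +2.1%. Applied ad valorem rate: 34% + 2.1% = 36.1%.
Duty = ¥174,628.41 × 36.1% = ¥63,040.86.
Total = ¥64,357.60 + ¥0.00 + ¥8,136.16 + ¥63,040.86 = ¥135,534.62.

¥135,534.62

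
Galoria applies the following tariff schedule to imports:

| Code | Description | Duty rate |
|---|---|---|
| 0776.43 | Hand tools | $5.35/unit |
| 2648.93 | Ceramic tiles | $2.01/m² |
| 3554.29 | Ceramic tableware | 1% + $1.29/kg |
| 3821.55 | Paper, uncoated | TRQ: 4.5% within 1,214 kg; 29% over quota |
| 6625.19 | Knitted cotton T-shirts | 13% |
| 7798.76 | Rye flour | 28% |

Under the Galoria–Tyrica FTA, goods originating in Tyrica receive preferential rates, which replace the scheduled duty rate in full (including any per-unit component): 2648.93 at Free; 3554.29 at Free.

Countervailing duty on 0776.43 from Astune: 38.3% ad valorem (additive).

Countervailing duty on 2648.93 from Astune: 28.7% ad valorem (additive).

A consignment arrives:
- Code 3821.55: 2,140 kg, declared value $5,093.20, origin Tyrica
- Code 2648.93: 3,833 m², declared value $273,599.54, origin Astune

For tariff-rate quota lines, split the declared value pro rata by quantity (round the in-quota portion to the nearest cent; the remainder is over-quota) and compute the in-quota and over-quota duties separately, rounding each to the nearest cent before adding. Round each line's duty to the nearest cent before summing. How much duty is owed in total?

Line 1 (3821.55, Tyrica, 2,140 kg, $5,093.20):
Code 3821.55 is under a tariff-rate quota (threshold 1,214 kg). In-quota: 1,214 kg at 4.5%; over-quota: 926 kg at 29%.
Pro-rata value split: in-quota = $5,093.20 × 1,214/2,140 = $2,889.32; over-quota = $5,093.20 − $2,889.32 = $2,203.88.
In-quota duty = $2,889.32 × 4.5% = $130.02. Over-quota duty = $2,203.88 × 29% = $639.13.
Line duty = $130.02 + $639.13 = $769.15.
Line 2 (2648.93, Astune, 3,833 m², $273,599.54):
Base rate for 2648.93 is $2.01/m².
2648.93 has an FTA preferential rate, but origin Astune is not Tyrica; base rate stands.
Additional duty on 2648.93 from Astune: +28.7% ad valorem. Applied ad valorem rate = 28.7%.
Duty = $273,599.54 × 28.7% + 3,833 × $2.01 = $86,227.40.
Total = $769.15 + $86,227.40 = $86,996.55.

$86,996.55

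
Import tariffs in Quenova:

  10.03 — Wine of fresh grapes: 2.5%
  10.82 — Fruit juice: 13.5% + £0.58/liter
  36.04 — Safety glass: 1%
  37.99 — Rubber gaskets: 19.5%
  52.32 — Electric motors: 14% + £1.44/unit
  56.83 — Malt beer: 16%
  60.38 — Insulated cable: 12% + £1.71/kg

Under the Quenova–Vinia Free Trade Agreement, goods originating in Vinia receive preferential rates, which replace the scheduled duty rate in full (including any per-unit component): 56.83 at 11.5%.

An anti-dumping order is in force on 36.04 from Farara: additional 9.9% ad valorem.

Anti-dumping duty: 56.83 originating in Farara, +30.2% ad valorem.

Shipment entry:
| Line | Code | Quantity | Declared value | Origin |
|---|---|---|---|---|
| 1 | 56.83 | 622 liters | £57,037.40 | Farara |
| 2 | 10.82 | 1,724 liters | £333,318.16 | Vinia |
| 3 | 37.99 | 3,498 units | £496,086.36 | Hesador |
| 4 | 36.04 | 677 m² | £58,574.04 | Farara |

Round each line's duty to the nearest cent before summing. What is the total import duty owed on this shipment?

Line 1 (56.83, Farara, 622 liters, £57,037.40):
Base rate for 56.83 is 16%.
56.83 has an FTA preferential rate, but origin Farara is not Vinia; base rate stands.
Additional duty on 56.83 from Farara: +30.2%. Applied ad valorem rate: 16% + 30.2% = 46.2%.
Duty = £57,037.40 × 46.2% = £26,351.28.
Line 2 (10.82, Vinia, 1,724 liters, £333,318.16):
Base rate for 10.82 is 13.5% + £0.58/liter.
Origin Vinia is the FTA partner but 10.82 is not on the preference list; base rate stands.
Duty = £333,318.16 × 13.5% + 1,724 × £0.58 = £45,997.87.
Line 3 (37.99, Hesador, 3,498 units, £496,086.36):
Base rate for 37.99 is 19.5%.
Duty = £496,086.36 × 19.5% = £96,736.84.
Line 4 (36.04, Farara, 677 m², £58,574.04):
Base rate for 36.04 is 1%.
Additional duty on 36.04 from Farara: +9.9%. Applied ad valorem rate: 1% + 9.9% = 10.9%.
Duty = £58,574.04 × 10.9% = £6,384.57.
Total = £26,351.28 + £45,997.87 + £96,736.84 + £6,384.57 = £175,470.56.

£175,470.56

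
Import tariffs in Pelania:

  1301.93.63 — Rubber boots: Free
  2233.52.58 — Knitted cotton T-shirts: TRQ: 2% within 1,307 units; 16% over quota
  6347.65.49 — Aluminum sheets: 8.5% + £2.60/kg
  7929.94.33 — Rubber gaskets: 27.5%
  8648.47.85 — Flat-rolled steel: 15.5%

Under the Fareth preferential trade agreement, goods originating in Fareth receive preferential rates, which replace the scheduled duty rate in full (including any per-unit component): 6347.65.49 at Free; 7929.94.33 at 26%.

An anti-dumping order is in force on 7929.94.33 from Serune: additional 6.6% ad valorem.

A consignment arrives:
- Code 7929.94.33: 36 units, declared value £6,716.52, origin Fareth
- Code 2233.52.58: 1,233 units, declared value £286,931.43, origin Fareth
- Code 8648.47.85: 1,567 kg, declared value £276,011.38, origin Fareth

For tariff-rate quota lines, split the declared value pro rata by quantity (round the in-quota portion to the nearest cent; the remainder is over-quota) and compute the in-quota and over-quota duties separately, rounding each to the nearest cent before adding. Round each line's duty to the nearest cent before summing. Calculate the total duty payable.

£50,266.69

Line 1 (7929.94.33, Fareth, 36 units, £6,716.52):
Base rate for 7929.94.33 is 27.5%.
Origin Fareth qualifies under the Pelania–Fareth agreement and 7929.94.33 is covered: preferential rate 26% applies instead.
The additional-duty order on 7929.94.33 targets Serune, not Fareth; it does not apply.
Duty = £6,716.52 × 26% = £1,746.30.
Line 2 (2233.52.58, Fareth, 1,233 units, £286,931.43):
Code 2233.52.58 is under a tariff-rate quota (threshold 1,307 units). Quantity 1,233 units is within the quota, so the in-quota rate 2% applies to the full value.
Duty = £286,931.43 × 2% = £5,738.63.
Line 3 (8648.47.85, Fareth, 1,567 kg, £276,011.38):
Base rate for 8648.47.85 is 15.5%.
Origin Fareth is the FTA partner but 8648.47.85 is not on the preference list; base rate stands.
Duty = £276,011.38 × 15.5% = £42,781.76.
Total = £1,746.30 + £5,738.63 + £42,781.76 = £50,266.69.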